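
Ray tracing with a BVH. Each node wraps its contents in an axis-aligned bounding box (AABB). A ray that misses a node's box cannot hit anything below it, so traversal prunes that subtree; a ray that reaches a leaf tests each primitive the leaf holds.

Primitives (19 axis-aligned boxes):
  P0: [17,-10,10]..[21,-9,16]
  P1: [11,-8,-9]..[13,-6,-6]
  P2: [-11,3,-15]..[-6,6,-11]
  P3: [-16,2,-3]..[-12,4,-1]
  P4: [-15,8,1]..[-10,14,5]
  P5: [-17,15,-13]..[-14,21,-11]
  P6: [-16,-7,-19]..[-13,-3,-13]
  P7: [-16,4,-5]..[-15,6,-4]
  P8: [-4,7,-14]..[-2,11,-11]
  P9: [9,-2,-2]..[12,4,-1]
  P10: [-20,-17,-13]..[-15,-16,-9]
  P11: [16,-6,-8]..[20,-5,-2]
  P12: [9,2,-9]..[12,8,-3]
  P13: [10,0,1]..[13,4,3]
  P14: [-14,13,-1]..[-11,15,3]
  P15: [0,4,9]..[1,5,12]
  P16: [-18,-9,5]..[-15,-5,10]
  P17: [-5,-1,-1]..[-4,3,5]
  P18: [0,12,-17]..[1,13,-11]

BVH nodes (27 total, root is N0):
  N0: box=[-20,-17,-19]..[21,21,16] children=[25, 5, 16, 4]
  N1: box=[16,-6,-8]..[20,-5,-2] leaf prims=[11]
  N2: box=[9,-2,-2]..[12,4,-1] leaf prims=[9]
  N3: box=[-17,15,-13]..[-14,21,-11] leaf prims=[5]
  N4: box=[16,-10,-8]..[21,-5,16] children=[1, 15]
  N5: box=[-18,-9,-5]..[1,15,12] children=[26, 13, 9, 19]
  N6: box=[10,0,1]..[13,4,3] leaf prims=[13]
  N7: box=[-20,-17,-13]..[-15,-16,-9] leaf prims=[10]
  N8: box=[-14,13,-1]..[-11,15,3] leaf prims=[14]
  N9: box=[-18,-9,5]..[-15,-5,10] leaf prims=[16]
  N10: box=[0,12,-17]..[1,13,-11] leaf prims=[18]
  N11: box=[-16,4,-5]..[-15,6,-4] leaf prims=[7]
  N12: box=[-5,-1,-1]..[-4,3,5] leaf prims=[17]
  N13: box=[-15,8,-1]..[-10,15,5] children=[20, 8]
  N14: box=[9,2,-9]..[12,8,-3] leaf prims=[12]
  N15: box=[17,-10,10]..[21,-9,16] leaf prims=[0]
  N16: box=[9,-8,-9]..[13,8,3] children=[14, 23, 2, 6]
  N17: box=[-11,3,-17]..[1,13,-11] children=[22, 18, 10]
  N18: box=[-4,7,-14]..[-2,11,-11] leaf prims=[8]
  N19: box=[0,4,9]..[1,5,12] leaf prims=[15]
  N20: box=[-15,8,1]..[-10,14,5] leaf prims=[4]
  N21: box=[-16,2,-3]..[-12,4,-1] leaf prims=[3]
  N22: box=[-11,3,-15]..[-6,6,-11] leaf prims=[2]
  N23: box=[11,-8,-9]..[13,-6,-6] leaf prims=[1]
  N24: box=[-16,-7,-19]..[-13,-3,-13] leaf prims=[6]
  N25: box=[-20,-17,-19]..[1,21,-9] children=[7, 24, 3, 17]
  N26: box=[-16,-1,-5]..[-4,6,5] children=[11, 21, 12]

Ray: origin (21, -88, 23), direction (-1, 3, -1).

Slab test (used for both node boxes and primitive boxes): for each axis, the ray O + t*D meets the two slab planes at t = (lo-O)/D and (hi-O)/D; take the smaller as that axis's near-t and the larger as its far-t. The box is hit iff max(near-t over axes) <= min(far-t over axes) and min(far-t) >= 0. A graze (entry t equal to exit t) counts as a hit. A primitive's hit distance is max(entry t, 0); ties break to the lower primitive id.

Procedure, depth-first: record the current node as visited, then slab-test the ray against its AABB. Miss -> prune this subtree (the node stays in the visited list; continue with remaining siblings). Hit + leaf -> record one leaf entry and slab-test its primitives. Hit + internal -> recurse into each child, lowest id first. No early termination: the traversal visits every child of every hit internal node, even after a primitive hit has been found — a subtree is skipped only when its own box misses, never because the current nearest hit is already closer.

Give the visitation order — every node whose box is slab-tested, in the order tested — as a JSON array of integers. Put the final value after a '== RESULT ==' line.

Traverse from the root:
N0 x:[0,41] y:[71/3,109/3] z:[7,42] -> hit [71/3,109/3], descend [4, 5, 16, 25]
  N4 x:[0,5] y:[26,83/3] z:[7,31] -> miss, prune
  N5 x:[20,39] y:[79/3,103/3] z:[11,28] -> hit [79/3,28], descend [9, 13, 19, 26]
    N9 x:[36,39] y:[79/3,83/3] z:[13,18] -> miss, prune
    N13 x:[31,36] y:[32,103/3] z:[18,24] -> miss, prune
    N19 x:[20,21] y:[92/3,31] z:[11,14] -> miss, prune
    N26 x:[25,37] y:[29,94/3] z:[18,28] -> miss, prune
  N16 x:[8,12] y:[80/3,32] z:[20,32] -> miss, prune
  N25 x:[20,41] y:[71/3,109/3] z:[32,42] -> hit [32,109/3], descend [3, 7, 17, 24]
    N3 x:[35,38] y:[103/3,109/3] z:[34,36] -> hit [35,36] leaf, test {P5@t=35}
    N7 x:[36,41] y:[71/3,24] z:[32,36] -> miss, prune
    N17 x:[20,32] y:[91/3,101/3] z:[34,40] -> miss, prune
    N24 x:[34,37] y:[27,85/3] z:[36,42] -> miss, prune

Summary -> nodes [0, 4, 5, 9, 13, 19, 26, 16, 25, 3, 7, 17, 24]; box-tests=13; leaf-entries=1; first=P5

== RESULT ==
[0, 4, 5, 9, 13, 19, 26, 16, 25, 3, 7, 17, 24]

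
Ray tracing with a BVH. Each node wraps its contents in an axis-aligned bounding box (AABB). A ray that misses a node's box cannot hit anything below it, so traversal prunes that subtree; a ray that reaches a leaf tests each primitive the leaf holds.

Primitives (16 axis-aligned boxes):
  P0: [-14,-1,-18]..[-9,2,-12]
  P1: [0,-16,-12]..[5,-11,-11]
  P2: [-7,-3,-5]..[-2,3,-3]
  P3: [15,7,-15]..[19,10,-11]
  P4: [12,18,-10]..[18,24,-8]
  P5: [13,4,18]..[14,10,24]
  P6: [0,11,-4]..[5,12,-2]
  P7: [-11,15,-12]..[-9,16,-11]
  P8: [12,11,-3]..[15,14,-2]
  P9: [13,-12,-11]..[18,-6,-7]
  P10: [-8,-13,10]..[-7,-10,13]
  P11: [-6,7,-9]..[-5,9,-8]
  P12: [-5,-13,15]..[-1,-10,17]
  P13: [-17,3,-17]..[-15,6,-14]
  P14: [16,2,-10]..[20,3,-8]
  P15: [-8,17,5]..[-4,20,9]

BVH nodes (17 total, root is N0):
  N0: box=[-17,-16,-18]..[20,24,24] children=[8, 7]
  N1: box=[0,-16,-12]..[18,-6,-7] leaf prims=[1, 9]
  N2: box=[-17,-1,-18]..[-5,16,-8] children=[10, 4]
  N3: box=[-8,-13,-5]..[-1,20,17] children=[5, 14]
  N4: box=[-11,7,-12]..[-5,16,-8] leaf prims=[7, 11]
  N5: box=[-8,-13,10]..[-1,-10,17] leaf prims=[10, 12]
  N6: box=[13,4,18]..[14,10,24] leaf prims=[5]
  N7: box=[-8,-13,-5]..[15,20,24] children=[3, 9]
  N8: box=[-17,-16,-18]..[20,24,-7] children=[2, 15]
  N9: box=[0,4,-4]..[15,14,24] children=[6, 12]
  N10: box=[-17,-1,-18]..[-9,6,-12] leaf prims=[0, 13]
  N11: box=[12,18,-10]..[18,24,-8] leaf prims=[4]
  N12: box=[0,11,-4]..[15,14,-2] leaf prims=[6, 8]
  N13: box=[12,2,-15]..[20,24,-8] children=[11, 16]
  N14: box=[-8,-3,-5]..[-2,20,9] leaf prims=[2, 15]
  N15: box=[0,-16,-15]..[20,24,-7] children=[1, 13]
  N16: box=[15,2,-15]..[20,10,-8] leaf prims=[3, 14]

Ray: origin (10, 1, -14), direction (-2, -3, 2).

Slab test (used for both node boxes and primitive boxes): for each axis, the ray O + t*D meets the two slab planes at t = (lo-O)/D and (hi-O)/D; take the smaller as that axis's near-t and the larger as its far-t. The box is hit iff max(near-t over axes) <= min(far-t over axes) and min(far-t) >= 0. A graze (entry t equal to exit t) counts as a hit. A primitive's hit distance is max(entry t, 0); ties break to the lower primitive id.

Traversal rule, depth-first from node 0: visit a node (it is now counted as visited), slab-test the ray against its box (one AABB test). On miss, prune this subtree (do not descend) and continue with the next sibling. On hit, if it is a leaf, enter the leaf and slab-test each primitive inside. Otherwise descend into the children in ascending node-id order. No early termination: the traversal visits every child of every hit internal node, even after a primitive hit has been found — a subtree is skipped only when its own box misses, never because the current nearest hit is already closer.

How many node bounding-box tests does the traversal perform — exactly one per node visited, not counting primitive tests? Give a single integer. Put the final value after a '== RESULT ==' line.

Walk:
N0 x:[-5,27/2] y:[-23/3,17/3] z:[-2,19] -> hit [-2,17/3], descend [7, 8]
  N7 x:[-5/2,9] y:[-19/3,14/3] z:[9/2,19] -> hit [9/2,14/3], descend [3, 9]
    N3 x:[11/2,9] y:[-19/3,14/3] z:[9/2,31/2] -> miss, prune
    N9 x:[-5/2,5] y:[-13/3,-1] z:[5,19] -> miss, prune
  N8 x:[-5,27/2] y:[-23/3,17/3] z:[-2,7/2] -> hit [-2,7/2], descend [2, 15]
    N2 x:[15/2,27/2] y:[-5,2/3] z:[-2,3] -> miss, prune
    N15 x:[-5,5] y:[-23/3,17/3] z:[-1/2,7/2] -> hit [-1/2,7/2], descend [1, 13]
      N1 x:[-4,5] y:[7/3,17/3] z:[1,7/2] -> hit [7/3,7/2] leaf, test {P1(miss), P9(miss)}
      N13 x:[-5,-1] y:[-23/3,-1/3] z:[-1/2,3] -> miss, prune

Summary -> nodes [0, 7, 3, 9, 8, 2, 15, 1, 13]; box-tests=9; leaf-entries=1; first=miss

== RESULT ==
9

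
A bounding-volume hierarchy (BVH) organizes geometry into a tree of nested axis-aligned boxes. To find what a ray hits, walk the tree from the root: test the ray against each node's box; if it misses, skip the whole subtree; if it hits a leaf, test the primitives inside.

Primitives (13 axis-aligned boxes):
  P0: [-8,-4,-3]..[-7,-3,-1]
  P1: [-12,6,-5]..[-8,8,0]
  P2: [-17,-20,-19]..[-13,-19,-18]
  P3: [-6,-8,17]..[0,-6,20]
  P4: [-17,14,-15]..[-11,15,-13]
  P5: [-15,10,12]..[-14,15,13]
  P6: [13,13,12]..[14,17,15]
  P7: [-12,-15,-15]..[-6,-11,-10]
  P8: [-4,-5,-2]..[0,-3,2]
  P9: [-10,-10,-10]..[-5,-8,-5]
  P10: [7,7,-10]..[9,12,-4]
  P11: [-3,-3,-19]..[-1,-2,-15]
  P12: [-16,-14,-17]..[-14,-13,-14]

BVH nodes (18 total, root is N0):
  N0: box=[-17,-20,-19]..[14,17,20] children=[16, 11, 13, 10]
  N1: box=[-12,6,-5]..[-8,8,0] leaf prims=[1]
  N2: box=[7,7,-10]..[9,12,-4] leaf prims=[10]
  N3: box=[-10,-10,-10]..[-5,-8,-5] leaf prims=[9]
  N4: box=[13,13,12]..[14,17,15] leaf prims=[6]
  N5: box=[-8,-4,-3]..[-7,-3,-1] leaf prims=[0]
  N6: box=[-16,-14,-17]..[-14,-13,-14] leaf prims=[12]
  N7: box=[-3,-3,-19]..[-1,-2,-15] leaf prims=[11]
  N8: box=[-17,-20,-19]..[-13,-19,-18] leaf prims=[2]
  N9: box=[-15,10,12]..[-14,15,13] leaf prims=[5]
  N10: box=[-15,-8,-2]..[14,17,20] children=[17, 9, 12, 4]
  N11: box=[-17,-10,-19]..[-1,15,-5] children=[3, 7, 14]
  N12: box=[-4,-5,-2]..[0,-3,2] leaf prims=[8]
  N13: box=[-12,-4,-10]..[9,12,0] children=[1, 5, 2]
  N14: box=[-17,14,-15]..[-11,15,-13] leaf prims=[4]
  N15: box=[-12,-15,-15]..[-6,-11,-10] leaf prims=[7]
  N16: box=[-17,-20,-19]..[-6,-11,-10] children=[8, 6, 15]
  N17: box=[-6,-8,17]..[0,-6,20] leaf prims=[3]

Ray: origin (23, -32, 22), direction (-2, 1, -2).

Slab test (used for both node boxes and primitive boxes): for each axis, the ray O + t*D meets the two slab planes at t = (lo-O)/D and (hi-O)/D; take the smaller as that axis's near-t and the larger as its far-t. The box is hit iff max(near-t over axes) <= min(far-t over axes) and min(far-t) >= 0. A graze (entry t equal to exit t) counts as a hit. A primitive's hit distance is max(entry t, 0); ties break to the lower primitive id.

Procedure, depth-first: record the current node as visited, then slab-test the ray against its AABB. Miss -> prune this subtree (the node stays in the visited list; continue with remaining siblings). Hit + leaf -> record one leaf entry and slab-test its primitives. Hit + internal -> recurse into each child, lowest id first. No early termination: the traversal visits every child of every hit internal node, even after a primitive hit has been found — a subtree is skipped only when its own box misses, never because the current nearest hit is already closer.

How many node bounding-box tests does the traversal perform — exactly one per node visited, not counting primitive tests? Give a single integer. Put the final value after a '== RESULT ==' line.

Walk:
N0 x:[9/2,20] y:[12,49] z:[1,41/2] -> hit [12,20], descend [10, 11, 13, 16]
  N10 x:[9/2,19] y:[24,49] z:[1,12] -> miss, prune
  N11 x:[12,20] y:[22,47] z:[27/2,41/2] -> miss, prune
  N13 x:[7,35/2] y:[28,44] z:[11,16] -> miss, prune
  N16 x:[29/2,20] y:[12,21] z:[16,41/2] -> hit [16,20], descend [6, 8, 15]
    N6 x:[37/2,39/2] y:[18,19] z:[18,39/2] -> hit [37/2,19] leaf, test {P12@t=37/2}
    N8 x:[18,20] y:[12,13] z:[20,41/2] -> miss, prune
    N15 x:[29/2,35/2] y:[17,21] z:[16,37/2] -> hit [17,35/2] leaf, test {P7@t=17}

Visited [0, 10, 11, 13, 16, 6, 8, 15]. Tests: 8 box, 2 leaf. Nearest: P7.

== RESULT ==
8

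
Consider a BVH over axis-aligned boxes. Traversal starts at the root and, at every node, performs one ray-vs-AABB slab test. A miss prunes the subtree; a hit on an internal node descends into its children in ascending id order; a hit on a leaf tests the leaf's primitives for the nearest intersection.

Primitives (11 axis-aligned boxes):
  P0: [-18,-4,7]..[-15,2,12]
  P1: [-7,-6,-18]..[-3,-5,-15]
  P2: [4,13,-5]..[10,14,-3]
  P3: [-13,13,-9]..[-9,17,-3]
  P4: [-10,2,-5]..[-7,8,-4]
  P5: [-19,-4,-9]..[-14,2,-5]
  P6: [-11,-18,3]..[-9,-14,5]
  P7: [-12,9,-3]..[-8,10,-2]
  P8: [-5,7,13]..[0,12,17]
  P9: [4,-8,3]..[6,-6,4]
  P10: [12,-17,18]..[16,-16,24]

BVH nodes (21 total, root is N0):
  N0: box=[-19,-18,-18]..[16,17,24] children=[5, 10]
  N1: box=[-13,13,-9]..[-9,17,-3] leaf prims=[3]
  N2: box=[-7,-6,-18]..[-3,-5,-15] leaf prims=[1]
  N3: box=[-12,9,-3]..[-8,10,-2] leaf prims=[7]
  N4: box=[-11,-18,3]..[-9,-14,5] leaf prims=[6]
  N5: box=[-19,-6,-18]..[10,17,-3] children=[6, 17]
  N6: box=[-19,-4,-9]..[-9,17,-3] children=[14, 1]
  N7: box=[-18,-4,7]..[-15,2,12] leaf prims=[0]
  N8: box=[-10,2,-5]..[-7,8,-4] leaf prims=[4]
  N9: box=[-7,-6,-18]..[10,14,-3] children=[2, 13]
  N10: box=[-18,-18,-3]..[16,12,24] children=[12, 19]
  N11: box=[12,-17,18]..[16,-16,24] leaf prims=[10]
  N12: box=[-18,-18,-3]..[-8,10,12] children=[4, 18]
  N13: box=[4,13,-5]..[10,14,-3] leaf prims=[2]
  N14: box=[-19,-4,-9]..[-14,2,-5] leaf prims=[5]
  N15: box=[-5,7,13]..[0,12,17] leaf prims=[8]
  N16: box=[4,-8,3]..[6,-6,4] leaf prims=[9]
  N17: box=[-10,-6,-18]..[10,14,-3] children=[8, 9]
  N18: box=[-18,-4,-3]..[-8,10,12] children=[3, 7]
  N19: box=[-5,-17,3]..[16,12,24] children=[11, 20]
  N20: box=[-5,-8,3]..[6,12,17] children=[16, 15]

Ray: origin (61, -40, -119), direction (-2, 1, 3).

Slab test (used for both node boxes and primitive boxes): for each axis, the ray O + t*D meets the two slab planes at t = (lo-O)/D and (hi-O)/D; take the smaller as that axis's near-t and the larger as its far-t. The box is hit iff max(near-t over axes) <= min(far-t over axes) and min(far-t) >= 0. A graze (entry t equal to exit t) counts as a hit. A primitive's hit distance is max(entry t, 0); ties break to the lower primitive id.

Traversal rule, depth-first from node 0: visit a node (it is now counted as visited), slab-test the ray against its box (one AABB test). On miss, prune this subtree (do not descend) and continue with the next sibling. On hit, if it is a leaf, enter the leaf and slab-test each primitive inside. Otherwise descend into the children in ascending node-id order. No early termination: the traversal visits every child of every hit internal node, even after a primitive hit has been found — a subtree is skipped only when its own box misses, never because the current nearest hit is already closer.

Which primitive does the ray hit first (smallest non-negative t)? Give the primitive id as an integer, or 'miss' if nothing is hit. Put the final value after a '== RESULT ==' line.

Walk:
N0 x:[45/2,40] y:[22,57] z:[101/3,143/3] -> hit [101/3,40], descend [5, 10]
  N5 x:[51/2,40] y:[34,57] z:[101/3,116/3] -> hit [34,116/3], descend [6, 17]
    N6 x:[35,40] y:[36,57] z:[110/3,116/3] -> hit [110/3,116/3], descend [1, 14]
      N1 x:[35,37] y:[53,57] z:[110/3,116/3] -> miss, prune
      N14 x:[75/2,40] y:[36,42] z:[110/3,38] -> hit [75/2,38] leaf, test {P5@t=75/2}
    N17 x:[51/2,71/2] y:[34,54] z:[101/3,116/3] -> hit [34,71/2], descend [8, 9]
      N8 x:[34,71/2] y:[42,48] z:[38,115/3] -> miss, prune
      N9 x:[51/2,34] y:[34,54] z:[101/3,116/3] -> hit [34,34], descend [2, 13]
        N2 x:[32,34] y:[34,35] z:[101/3,104/3] -> hit [34,34] leaf, test {P1@t=34}
        N13 x:[51/2,57/2] y:[53,54] z:[38,116/3] -> miss, prune
  N10 x:[45/2,79/2] y:[22,52] z:[116/3,143/3] -> hit [116/3,79/2], descend [12, 19]
    N12 x:[69/2,79/2] y:[22,50] z:[116/3,131/3] -> hit [116/3,79/2], descend [4, 18]
      N4 x:[35,36] y:[22,26] z:[122/3,124/3] -> miss, prune
      N18 x:[69/2,79/2] y:[36,50] z:[116/3,131/3] -> hit [116/3,79/2], descend [3, 7]
        N3 x:[69/2,73/2] y:[49,50] z:[116/3,39] -> miss, prune
        N7 x:[38,79/2] y:[36,42] z:[42,131/3] -> miss, prune
    N19 x:[45/2,33] y:[23,52] z:[122/3,143/3] -> miss, prune

17 AABB tests over nodes [0, 5, 6, 1, 14, 17, 8, 9, 2, 13, 10, 12, 4, 18, 3, 7, 19]; 2 leaves entered; closest P1.

== RESULT ==
1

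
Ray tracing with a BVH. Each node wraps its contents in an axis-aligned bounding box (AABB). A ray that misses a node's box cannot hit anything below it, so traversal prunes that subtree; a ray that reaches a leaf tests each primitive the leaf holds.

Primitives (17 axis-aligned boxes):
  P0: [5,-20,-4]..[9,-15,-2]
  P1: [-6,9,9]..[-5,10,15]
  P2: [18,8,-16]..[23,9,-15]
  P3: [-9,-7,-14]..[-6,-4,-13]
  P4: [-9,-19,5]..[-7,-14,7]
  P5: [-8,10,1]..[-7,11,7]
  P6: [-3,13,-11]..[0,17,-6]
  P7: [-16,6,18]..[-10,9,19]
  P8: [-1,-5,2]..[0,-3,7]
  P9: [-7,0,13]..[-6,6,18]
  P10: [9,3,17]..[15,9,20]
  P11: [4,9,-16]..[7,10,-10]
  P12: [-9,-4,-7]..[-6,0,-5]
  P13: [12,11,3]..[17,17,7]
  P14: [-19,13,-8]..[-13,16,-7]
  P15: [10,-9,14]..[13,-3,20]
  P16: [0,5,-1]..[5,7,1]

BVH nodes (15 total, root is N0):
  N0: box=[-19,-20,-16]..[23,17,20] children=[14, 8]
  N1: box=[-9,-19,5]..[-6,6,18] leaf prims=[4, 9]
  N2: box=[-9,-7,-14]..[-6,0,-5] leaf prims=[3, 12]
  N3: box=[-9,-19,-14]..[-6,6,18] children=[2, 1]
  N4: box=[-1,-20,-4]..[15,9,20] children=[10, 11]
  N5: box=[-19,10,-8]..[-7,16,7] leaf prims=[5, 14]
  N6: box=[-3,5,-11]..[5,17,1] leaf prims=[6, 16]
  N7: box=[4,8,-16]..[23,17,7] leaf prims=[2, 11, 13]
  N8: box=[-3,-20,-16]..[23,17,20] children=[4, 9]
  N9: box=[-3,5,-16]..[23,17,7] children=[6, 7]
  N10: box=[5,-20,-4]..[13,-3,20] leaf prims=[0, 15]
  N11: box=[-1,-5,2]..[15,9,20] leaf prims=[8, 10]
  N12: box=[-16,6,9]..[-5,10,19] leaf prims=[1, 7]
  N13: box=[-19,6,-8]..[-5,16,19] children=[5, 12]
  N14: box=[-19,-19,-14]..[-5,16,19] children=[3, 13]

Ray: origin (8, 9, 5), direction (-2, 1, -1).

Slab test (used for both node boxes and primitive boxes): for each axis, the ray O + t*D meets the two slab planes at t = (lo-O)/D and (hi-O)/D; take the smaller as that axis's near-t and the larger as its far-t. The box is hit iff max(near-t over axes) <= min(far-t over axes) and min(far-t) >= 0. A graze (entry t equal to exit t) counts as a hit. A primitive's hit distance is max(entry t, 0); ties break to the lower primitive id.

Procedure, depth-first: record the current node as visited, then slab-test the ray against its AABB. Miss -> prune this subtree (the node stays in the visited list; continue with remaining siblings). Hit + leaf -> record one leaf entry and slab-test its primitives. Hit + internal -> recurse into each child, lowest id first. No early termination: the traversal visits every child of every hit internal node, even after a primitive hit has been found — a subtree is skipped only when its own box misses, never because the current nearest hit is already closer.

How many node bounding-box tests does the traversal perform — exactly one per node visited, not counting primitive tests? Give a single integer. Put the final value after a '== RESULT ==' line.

Walk:
N0 x:[-15/2,27/2] y:[-29,8] z:[-15,21] -> hit [-15/2,8], descend [8, 14]
  N8 x:[-15/2,11/2] y:[-29,8] z:[-15,21] -> hit [-15/2,11/2], descend [4, 9]
    N4 x:[-7/2,9/2] y:[-29,0] z:[-15,9] -> hit [-7/2,0], descend [10, 11]
      N10 x:[-5/2,3/2] y:[-29,-12] z:[-15,9] -> miss, prune
      N11 x:[-7/2,9/2] y:[-14,0] z:[-15,3] -> hit [-7/2,0] leaf, test {P8(miss), P10(miss)}
    N9 x:[-15/2,11/2] y:[-4,8] z:[-2,21] -> hit [-2,11/2], descend [6, 7]
      N6 x:[3/2,11/2] y:[-4,8] z:[4,16] -> hit [4,11/2] leaf, test {P6(miss), P16(miss)}
      N7 x:[-15/2,2] y:[-1,8] z:[-2,21] -> hit [-1,2] leaf, test {P2(miss), P11(miss), P13(miss)}
  N14 x:[13/2,27/2] y:[-28,7] z:[-14,19] -> hit [13/2,7], descend [3, 13]
    N3 x:[7,17/2] y:[-28,-3] z:[-13,19] -> miss, prune
    N13 x:[13/2,27/2] y:[-3,7] z:[-14,13] -> hit [13/2,7], descend [5, 12]
      N5 x:[15/2,27/2] y:[1,7] z:[-2,13] -> miss, prune
      N12 x:[13/2,12] y:[-3,1] z:[-14,-4] -> miss, prune

Visited [0, 8, 4, 10, 11, 9, 6, 7, 14, 3, 13, 5, 12]. Tests: 13 box, 3 leaf. Nearest: miss.

== RESULT ==
13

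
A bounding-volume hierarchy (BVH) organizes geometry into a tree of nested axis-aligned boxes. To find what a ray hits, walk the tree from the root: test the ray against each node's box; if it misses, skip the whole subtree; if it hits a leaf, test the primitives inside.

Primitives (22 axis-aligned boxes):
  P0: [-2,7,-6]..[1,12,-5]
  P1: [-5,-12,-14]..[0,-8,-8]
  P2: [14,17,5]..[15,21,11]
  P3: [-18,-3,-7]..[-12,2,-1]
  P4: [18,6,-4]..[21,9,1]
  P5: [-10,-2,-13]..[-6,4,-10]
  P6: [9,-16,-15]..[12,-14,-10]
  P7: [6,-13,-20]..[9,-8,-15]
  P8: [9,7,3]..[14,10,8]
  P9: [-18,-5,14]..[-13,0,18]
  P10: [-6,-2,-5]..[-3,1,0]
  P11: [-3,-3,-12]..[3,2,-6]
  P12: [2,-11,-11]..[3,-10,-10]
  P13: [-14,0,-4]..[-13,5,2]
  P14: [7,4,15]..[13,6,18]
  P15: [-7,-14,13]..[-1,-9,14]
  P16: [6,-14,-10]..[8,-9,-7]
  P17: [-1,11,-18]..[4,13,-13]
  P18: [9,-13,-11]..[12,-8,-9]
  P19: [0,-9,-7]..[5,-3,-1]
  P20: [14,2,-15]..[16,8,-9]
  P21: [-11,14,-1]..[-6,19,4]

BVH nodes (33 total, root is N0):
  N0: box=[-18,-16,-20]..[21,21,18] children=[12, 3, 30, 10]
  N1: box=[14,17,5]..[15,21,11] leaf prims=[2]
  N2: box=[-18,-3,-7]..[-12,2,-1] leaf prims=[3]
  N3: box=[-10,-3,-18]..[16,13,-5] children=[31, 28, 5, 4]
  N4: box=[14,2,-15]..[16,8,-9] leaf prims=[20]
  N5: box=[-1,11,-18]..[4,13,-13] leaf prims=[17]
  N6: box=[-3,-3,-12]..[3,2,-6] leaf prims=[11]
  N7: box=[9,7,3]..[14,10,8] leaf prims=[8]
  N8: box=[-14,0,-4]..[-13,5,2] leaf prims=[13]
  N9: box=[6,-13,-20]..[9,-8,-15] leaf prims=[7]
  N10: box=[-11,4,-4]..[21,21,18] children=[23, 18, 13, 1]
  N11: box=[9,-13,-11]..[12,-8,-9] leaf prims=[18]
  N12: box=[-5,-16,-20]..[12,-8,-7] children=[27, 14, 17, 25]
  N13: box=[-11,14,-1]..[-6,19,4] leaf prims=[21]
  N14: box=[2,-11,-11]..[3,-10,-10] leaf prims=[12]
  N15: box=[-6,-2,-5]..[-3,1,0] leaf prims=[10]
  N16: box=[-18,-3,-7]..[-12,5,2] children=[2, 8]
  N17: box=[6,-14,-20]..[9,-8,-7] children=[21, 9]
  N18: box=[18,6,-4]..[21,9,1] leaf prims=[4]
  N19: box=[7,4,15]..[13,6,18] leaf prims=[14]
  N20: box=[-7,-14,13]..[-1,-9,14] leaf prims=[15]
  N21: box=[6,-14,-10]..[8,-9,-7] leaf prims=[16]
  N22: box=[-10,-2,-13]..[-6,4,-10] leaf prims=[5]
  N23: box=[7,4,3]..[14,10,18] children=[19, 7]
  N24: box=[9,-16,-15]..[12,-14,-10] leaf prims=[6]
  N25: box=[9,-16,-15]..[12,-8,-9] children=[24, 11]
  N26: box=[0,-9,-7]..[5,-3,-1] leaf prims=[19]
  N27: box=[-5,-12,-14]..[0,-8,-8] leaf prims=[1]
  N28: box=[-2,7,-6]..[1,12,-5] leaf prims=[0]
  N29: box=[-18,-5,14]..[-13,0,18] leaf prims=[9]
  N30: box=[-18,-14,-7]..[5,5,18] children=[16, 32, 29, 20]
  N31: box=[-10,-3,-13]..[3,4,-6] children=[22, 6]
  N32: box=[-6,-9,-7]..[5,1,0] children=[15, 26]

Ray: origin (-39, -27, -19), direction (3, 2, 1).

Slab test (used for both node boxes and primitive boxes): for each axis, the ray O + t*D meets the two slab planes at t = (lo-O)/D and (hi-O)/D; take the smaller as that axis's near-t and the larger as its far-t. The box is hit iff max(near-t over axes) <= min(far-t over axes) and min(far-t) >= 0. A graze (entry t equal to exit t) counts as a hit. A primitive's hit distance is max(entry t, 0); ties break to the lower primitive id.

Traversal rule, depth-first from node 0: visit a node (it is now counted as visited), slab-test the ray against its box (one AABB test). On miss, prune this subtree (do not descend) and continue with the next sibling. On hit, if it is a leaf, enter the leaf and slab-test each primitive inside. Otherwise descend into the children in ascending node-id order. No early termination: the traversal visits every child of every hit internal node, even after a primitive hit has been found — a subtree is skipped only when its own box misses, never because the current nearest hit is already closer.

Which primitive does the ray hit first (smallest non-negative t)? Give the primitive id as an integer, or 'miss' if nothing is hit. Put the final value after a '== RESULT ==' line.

Trace the traversal:
N0 x:[7,20] y:[11/2,24] z:[-1,37] -> hit [7,20], descend [3, 10, 12, 30]
  N3 x:[29/3,55/3] y:[12,20] z:[1,14] -> hit [12,14], descend [4, 5, 28, 31]
    N4 x:[53/3,55/3] y:[29/2,35/2] z:[4,10] -> miss, prune
    N5 x:[38/3,43/3] y:[19,20] z:[1,6] -> miss, prune
    N28 x:[37/3,40/3] y:[17,39/2] z:[13,14] -> miss, prune
    N31 x:[29/3,14] y:[12,31/2] z:[6,13] -> hit [12,13], descend [6, 22]
      N6 x:[12,14] y:[12,29/2] z:[7,13] -> hit [12,13] leaf, test {P11@t=12}
      N22 x:[29/3,11] y:[25/2,31/2] z:[6,9] -> miss, prune
  N10 x:[28/3,20] y:[31/2,24] z:[15,37] -> hit [31/2,20], descend [1, 13, 18, 23]
    N1 x:[53/3,18] y:[22,24] z:[24,30] -> miss, prune
    N13 x:[28/3,11] y:[41/2,23] z:[18,23] -> miss, prune
    N18 x:[19,20] y:[33/2,18] z:[15,20] -> miss, prune
    N23 x:[46/3,53/3] y:[31/2,37/2] z:[22,37] -> miss, prune
  N12 x:[34/3,17] y:[11/2,19/2] z:[-1,12] -> miss, prune
  N30 x:[7,44/3] y:[13/2,16] z:[12,37] -> hit [12,44/3], descend [16, 20, 29, 32]
    N16 x:[7,9] y:[12,16] z:[12,21] -> miss, prune
    N20 x:[32/3,38/3] y:[13/2,9] z:[32,33] -> miss, prune
    N29 x:[7,26/3] y:[11,27/2] z:[33,37] -> miss, prune
    N32 x:[11,44/3] y:[9,14] z:[12,19] -> hit [12,14], descend [15, 26]
      N15 x:[11,12] y:[25/2,14] z:[14,19] -> miss, prune
      N26 x:[13,44/3] y:[9,12] z:[12,18] -> miss, prune

Summary -> nodes [0, 3, 4, 5, 28, 31, 6, 22, 10, 1, 13, 18, 23, 12, 30, 16, 20, 29, 32, 15, 26]; box-tests=21; leaf-entries=1; first=P11

== RESULT ==
11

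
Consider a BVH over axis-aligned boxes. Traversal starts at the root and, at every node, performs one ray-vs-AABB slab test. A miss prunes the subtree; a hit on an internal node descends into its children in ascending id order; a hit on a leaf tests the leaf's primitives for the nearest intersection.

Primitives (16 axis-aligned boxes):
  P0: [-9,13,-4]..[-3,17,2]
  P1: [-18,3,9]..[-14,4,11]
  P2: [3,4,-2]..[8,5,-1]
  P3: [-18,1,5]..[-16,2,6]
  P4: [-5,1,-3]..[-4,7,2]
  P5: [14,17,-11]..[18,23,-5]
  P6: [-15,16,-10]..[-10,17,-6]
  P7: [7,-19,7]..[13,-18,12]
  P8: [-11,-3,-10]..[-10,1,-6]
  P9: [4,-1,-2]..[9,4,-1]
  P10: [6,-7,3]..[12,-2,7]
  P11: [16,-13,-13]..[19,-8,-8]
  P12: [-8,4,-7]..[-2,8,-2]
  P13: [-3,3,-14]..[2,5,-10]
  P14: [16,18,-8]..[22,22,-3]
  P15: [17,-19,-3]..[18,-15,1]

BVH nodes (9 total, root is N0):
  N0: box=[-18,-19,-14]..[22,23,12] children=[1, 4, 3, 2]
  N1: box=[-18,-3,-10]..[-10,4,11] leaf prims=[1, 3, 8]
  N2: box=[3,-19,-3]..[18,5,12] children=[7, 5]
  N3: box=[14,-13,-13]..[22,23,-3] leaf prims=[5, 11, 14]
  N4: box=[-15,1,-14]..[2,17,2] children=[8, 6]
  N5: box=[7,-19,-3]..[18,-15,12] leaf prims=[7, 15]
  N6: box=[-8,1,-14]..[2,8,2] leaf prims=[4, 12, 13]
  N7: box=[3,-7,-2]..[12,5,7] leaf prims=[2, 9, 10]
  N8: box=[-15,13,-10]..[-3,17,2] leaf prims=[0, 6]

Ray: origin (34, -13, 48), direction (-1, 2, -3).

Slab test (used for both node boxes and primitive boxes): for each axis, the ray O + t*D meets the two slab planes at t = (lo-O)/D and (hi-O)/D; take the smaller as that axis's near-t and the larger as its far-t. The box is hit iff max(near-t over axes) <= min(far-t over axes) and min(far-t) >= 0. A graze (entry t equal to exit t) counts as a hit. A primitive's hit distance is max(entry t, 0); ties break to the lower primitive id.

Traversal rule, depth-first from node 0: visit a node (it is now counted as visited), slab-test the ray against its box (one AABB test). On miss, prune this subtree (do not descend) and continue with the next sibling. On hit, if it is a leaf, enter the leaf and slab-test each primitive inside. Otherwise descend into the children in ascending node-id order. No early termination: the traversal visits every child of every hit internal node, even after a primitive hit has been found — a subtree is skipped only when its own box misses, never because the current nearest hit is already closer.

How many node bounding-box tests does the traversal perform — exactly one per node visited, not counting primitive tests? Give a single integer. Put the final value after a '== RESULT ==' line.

Walk:
N0 x:[12,52] y:[-3,18] z:[12,62/3] -> hit [12,18], descend [1, 2, 3, 4]
  N1 x:[44,52] y:[5,17/2] z:[37/3,58/3] -> miss, prune
  N2 x:[16,31] y:[-3,9] z:[12,17] -> miss, prune
  N3 x:[12,20] y:[0,18] z:[17,61/3] -> hit [17,18] leaf, test {P5@t=53/3, P11(miss), P14@t=17}
  N4 x:[32,49] y:[7,15] z:[46/3,62/3] -> miss, prune

order=[0, 1, 2, 3, 4]  |boxes|=5  |leaves|=1  hit=P14

== RESULT ==
5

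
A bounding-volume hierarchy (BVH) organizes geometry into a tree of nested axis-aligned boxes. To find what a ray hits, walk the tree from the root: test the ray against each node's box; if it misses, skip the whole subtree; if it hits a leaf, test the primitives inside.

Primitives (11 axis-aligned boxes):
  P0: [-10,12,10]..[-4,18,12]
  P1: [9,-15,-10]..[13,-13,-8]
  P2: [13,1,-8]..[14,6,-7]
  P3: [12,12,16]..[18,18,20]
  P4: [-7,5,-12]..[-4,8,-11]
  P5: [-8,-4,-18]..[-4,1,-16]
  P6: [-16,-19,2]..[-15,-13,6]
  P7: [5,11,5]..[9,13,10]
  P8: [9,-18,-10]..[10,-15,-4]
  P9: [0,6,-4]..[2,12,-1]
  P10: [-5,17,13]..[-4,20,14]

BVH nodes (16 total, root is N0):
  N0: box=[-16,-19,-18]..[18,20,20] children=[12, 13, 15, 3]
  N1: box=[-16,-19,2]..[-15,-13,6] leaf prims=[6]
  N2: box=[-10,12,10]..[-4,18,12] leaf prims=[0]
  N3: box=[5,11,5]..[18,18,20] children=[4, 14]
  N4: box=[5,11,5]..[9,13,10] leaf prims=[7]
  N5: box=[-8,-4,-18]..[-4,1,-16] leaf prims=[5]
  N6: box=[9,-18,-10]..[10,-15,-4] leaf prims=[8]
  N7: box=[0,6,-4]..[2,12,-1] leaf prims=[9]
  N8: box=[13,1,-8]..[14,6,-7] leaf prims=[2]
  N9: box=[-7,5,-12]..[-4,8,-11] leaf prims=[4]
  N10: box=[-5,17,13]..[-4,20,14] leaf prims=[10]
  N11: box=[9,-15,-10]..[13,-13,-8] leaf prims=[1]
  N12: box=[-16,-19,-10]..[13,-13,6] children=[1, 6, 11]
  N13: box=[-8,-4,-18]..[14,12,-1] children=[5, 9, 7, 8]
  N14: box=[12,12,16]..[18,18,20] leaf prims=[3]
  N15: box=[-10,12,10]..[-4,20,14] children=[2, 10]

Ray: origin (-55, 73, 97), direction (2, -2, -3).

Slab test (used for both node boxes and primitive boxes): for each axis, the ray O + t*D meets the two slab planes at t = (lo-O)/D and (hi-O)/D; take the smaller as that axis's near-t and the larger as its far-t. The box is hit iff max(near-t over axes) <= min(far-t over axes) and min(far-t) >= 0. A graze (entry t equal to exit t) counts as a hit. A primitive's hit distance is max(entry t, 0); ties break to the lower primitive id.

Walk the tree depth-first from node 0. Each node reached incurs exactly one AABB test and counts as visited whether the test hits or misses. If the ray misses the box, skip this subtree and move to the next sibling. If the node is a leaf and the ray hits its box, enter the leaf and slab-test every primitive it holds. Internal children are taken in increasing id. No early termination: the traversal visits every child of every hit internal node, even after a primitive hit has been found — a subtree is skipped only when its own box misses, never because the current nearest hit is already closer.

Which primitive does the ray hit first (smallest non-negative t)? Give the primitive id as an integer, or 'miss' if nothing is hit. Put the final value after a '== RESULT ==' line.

Traverse from the root:
N0 x:[39/2,73/2] y:[53/2,46] z:[77/3,115/3] -> hit [53/2,73/2], descend [3, 12, 13, 15]
  N3 x:[30,73/2] y:[55/2,31] z:[77/3,92/3] -> hit [30,92/3], descend [4, 14]
    N4 x:[30,32] y:[30,31] z:[29,92/3] -> hit [30,92/3] leaf, test {P7@t=30}
    N14 x:[67/2,73/2] y:[55/2,61/2] z:[77/3,27] -> miss, prune
  N12 x:[39/2,34] y:[43,46] z:[91/3,107/3] -> miss, prune
  N13 x:[47/2,69/2] y:[61/2,77/2] z:[98/3,115/3] -> hit [98/3,69/2], descend [5, 7, 8, 9]
    N5 x:[47/2,51/2] y:[36,77/2] z:[113/3,115/3] -> miss, prune
    N7 x:[55/2,57/2] y:[61/2,67/2] z:[98/3,101/3] -> miss, prune
    N8 x:[34,69/2] y:[67/2,36] z:[104/3,35] -> miss, prune
    N9 x:[24,51/2] y:[65/2,34] z:[36,109/3] -> miss, prune
  N15 x:[45/2,51/2] y:[53/2,61/2] z:[83/3,29] -> miss, prune

Summary -> nodes [0, 3, 4, 14, 12, 13, 5, 7, 8, 9, 15]; box-tests=11; leaf-entries=1; first=P7

== RESULT ==
7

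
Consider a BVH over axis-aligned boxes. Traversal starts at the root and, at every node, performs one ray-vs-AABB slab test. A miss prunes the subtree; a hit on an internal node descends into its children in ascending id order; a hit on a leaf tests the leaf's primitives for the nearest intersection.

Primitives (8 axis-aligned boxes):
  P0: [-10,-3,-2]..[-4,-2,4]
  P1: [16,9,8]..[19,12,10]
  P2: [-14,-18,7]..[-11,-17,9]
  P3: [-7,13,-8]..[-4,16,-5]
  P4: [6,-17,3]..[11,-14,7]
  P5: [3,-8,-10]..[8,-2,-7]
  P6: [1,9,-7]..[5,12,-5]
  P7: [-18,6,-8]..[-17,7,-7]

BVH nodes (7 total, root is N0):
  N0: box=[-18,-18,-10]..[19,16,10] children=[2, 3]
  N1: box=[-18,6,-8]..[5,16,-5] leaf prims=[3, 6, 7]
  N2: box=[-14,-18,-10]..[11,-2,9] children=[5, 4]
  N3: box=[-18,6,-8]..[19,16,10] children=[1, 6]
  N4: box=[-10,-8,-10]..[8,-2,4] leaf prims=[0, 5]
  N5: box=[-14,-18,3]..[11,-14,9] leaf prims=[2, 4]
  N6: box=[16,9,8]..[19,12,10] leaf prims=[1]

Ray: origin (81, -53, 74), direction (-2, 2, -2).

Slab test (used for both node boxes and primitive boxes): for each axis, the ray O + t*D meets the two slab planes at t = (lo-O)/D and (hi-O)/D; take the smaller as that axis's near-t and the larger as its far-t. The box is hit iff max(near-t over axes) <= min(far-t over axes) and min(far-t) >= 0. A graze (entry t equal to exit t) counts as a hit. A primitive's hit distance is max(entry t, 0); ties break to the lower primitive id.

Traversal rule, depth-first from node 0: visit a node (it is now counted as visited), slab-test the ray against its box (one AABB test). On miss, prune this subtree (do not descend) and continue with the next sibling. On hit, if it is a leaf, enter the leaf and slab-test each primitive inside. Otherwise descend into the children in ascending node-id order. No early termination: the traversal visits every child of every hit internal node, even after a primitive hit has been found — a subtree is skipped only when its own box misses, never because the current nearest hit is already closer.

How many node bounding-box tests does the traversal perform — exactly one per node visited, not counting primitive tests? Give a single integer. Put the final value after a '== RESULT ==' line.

Trace the traversal:
N0 x:[31,99/2] y:[35/2,69/2] z:[32,42] -> hit [32,69/2], descend [2, 3]
  N2 x:[35,95/2] y:[35/2,51/2] z:[65/2,42] -> miss, prune
  N3 x:[31,99/2] y:[59/2,69/2] z:[32,41] -> hit [32,69/2], descend [1, 6]
    N1 x:[38,99/2] y:[59/2,69/2] z:[79/2,41] -> miss, prune
    N6 x:[31,65/2] y:[31,65/2] z:[32,33] -> hit [32,65/2] leaf, test {P1@t=32}

Visited [0, 2, 3, 1, 6]. Tests: 5 box, 1 leaf. Nearest: P1.

== RESULT ==
5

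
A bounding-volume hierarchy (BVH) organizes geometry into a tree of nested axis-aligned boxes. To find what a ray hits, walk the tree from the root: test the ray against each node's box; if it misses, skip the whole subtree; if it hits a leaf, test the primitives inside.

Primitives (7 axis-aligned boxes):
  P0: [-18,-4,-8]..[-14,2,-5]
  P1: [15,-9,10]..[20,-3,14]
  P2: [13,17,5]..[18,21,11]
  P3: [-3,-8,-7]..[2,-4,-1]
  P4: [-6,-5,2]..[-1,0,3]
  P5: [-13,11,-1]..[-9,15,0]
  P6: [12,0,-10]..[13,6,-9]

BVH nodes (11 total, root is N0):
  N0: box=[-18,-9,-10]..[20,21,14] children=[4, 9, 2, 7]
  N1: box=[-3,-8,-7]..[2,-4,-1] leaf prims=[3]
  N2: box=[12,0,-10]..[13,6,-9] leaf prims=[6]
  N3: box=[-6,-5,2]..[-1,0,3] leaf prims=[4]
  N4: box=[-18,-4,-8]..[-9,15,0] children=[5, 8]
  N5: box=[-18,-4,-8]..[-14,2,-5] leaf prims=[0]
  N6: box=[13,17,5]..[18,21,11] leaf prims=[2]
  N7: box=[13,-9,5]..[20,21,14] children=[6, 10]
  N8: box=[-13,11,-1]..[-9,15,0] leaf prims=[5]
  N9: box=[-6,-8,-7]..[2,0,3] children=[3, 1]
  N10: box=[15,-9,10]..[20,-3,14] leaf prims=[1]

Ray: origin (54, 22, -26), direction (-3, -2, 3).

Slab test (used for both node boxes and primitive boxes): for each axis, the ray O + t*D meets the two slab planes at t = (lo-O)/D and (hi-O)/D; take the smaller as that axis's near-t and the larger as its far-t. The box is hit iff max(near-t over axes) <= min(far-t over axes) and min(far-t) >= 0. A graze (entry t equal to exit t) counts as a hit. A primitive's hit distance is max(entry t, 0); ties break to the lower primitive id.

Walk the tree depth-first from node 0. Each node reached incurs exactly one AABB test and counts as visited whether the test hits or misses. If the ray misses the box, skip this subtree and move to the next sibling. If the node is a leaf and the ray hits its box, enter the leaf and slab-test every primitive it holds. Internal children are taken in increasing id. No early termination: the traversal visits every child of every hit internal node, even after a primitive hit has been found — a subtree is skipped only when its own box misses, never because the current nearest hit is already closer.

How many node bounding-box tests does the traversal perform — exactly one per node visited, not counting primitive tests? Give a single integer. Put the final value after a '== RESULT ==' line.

Walk:
N0 x:[34/3,24] y:[1/2,31/2] z:[16/3,40/3] -> hit [34/3,40/3], descend [2, 4, 7, 9]
  N2 x:[41/3,14] y:[8,11] z:[16/3,17/3] -> miss, prune
  N4 x:[21,24] y:[7/2,13] z:[6,26/3] -> miss, prune
  N7 x:[34/3,41/3] y:[1/2,31/2] z:[31/3,40/3] -> hit [34/3,40/3], descend [6, 10]
    N6 x:[12,41/3] y:[1/2,5/2] z:[31/3,37/3] -> miss, prune
    N10 x:[34/3,13] y:[25/2,31/2] z:[12,40/3] -> hit [25/2,13] leaf, test {P1@t=25/2}
  N9 x:[52/3,20] y:[11,15] z:[19/3,29/3] -> miss, prune

Summary -> nodes [0, 2, 4, 7, 6, 10, 9]; box-tests=7; leaf-entries=1; first=P1

== RESULT ==
7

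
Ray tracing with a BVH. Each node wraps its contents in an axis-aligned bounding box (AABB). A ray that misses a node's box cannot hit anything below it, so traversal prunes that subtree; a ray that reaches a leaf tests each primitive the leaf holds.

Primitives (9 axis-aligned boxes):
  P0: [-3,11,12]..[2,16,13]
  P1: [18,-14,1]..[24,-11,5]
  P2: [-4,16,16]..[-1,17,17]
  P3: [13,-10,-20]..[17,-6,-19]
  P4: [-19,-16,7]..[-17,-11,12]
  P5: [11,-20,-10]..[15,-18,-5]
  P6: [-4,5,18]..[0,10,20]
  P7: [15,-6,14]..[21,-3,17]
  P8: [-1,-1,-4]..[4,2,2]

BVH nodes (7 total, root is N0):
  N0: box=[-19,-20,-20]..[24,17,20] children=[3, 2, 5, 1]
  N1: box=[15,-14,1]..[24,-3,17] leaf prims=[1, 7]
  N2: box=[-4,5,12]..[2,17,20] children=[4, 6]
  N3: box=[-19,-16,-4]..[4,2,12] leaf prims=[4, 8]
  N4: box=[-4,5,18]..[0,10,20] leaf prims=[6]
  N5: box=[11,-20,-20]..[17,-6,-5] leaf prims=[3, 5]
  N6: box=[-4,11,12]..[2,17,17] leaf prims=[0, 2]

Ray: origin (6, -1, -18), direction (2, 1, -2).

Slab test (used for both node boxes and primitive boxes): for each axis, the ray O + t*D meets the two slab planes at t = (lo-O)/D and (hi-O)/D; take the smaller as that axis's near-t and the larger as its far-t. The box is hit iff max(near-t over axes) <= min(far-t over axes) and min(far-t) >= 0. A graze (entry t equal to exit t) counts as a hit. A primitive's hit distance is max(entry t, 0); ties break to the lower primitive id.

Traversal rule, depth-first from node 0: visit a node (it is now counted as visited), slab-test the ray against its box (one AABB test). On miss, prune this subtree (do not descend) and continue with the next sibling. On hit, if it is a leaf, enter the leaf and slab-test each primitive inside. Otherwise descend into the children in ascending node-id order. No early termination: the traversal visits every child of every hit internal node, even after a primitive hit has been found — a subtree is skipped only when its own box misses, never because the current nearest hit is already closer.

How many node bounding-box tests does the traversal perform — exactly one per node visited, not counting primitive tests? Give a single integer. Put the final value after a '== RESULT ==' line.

Trace the traversal:
N0 x:[-25/2,9] y:[-19,18] z:[-19,1] -> hit [-25/2,1], descend [1, 2, 3, 5]
  N1 x:[9/2,9] y:[-13,-2] z:[-35/2,-19/2] -> miss, prune
  N2 x:[-5,-2] y:[6,18] z:[-19,-15] -> miss, prune
  N3 x:[-25/2,-1] y:[-15,3] z:[-15,-7] -> miss, prune
  N5 x:[5/2,11/2] y:[-19,-5] z:[-13/2,1] -> miss, prune

5 AABB tests over nodes [0, 1, 2, 3, 5]; 0 leaves entered; closest miss.

== RESULT ==
5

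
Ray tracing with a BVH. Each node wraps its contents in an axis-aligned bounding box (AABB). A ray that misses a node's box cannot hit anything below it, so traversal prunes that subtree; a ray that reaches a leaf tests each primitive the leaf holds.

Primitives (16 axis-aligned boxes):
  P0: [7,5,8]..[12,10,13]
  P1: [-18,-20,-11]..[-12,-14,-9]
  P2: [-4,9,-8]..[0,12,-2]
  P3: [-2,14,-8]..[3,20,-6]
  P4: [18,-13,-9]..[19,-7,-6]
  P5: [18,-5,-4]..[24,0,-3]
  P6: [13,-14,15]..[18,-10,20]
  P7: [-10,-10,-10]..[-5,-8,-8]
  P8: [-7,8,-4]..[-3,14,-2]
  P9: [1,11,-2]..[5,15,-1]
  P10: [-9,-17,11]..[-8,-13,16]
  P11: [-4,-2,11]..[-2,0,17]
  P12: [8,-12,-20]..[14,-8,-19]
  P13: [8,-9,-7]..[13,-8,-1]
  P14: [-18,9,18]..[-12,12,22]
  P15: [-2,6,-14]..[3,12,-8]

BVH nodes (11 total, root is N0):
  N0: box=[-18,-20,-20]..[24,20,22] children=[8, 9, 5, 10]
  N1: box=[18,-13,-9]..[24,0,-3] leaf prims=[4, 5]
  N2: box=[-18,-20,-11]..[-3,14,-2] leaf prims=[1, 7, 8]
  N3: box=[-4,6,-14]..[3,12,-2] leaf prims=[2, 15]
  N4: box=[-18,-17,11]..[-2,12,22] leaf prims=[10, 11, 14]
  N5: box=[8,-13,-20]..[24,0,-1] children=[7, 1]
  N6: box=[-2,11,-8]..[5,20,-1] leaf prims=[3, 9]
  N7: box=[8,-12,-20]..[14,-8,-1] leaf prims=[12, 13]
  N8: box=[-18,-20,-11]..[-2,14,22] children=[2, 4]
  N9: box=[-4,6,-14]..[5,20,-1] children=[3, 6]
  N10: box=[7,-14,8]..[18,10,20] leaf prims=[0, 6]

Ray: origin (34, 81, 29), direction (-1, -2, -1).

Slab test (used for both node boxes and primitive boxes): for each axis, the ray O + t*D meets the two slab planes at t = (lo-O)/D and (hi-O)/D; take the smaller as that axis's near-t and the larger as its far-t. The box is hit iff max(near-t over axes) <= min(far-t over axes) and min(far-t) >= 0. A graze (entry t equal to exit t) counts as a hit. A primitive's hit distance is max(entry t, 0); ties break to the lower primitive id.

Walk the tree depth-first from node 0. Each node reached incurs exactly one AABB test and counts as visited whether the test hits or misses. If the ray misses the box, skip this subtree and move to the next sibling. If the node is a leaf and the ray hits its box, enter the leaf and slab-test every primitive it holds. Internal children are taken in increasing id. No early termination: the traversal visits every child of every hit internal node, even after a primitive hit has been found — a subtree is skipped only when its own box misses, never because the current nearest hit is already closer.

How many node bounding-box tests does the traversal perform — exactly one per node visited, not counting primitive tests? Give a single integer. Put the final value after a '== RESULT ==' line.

Traverse from the root:
N0 x:[10,52] y:[61/2,101/2] z:[7,49] -> hit [61/2,49], descend [5, 8, 9, 10]
  N5 x:[10,26] y:[81/2,47] z:[30,49] -> miss, prune
  N8 x:[36,52] y:[67/2,101/2] z:[7,40] -> hit [36,40], descend [2, 4]
    N2 x:[37,52] y:[67/2,101/2] z:[31,40] -> hit [37,40] leaf, test {P1(miss), P7(miss), P8(miss)}
    N4 x:[36,52] y:[69/2,49] z:[7,18] -> miss, prune
  N9 x:[29,38] y:[61/2,75/2] z:[30,43] -> hit [61/2,75/2], descend [3, 6]
    N3 x:[31,38] y:[69/2,75/2] z:[31,43] -> hit [69/2,75/2] leaf, test {P2@t=69/2, P15(miss)}
    N6 x:[29,36] y:[61/2,35] z:[30,37] -> hit [61/2,35] leaf, test {P3(miss), P9(miss)}
  N10 x:[16,27] y:[71/2,95/2] z:[9,21] -> miss, prune

9 AABB tests over nodes [0, 5, 8, 2, 4, 9, 3, 6, 10]; 3 leaves entered; closest P2.

== RESULT ==
9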